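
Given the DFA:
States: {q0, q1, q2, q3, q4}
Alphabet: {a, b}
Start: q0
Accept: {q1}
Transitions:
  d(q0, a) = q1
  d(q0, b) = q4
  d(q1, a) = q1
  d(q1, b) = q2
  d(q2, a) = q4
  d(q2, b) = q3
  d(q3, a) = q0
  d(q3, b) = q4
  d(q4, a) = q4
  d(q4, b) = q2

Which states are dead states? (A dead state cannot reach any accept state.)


Forward reachability from each state:
  q0 -> reaches accept state q1 (live)
  q1 -> reaches accept state q1 (live)
  q2 -> reaches accept state q1 (live)
  q3 -> reaches accept state q1 (live)
  q4 -> reaches accept state q1 (live)

None (all states can reach an accept state)


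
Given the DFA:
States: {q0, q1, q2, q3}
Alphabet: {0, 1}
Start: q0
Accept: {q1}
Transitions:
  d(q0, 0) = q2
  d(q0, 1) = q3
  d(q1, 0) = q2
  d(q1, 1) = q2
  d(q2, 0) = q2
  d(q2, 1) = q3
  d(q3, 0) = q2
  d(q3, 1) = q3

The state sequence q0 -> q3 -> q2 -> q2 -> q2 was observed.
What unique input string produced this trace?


Trace back each transition to find the symbol:
  q0 --[1]--> q3
  q3 --[0]--> q2
  q2 --[0]--> q2
  q2 --[0]--> q2

"1000"


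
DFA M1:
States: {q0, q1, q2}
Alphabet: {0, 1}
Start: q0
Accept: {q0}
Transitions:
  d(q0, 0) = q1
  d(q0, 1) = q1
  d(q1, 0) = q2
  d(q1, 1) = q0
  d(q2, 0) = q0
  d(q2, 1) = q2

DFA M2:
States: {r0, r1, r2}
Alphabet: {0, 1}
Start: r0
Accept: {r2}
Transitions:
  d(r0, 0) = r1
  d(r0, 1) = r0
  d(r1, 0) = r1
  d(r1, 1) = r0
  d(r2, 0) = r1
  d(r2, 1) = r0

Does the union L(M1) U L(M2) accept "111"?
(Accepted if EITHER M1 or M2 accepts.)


M1: final=q1 accepted=False
M2: final=r0 accepted=False

No, union rejects (neither accepts)


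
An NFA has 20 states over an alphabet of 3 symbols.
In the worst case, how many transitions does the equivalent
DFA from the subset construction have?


Subset construction: one DFA state per subset of NFA states = 2^20 = 1048576 states.
Each DFA state has 3 outgoing transitions: 1048576 * 3 = 3145728

3145728


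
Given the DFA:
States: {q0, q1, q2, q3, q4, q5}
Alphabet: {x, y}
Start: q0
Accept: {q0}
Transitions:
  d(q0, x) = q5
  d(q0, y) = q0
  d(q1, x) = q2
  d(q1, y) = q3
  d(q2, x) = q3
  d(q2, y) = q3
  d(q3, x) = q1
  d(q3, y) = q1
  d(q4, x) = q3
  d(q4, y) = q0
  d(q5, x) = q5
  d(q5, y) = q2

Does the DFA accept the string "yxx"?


Trace: q0 -> q0 -> q5 -> q5
Final state: q5
Accept states: {q0}

No, rejected (final state q5 is not an accept state)


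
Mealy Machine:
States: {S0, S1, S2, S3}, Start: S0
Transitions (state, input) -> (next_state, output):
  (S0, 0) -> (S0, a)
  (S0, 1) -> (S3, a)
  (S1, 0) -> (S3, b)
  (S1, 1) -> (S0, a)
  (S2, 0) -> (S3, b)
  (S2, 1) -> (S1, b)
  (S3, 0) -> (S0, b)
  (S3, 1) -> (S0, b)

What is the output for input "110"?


Step-by-step:
  (S0, 1) -> (S3, a)
  (S3, 1) -> (S0, b)
  (S0, 0) -> (S0, a)

"aba"


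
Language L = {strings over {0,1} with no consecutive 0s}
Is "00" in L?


'00' occurs at index 0

No, "00" is not in L


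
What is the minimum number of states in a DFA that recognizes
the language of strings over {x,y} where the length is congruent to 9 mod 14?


States track (length) mod 14.
Need 14 states: one per remainder 0..13; accept = remainder 9.

14


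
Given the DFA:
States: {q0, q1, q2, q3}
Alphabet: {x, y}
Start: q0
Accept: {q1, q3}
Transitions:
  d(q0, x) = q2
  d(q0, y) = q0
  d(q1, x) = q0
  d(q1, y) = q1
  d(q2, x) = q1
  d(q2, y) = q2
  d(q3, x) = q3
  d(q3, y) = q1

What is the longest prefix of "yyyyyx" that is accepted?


Run the DFA, marking each prefix where the state is accepting:
  "" -> q0 [reject]
  "y" -> q0 [reject]
  "yy" -> q0 [reject]
  "yyy" -> q0 [reject]
  "yyyy" -> q0 [reject]
  "yyyyy" -> q0 [reject]
  "yyyyyx" -> q2 [reject]

No prefix is accepted


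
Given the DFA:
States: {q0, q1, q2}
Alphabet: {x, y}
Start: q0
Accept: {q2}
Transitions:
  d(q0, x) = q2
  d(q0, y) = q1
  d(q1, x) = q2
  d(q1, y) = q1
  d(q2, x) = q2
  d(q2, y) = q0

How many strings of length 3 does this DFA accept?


Enumerating all length-3 strings:
  "xxx" -> q2 [accept]
  "xxy" -> q0 [reject]
  "xyx" -> q2 [accept]
  "xyy" -> q1 [reject]
  "yxx" -> q2 [accept]
  "yxy" -> q0 [reject]
  "yyx" -> q2 [accept]
  "yyy" -> q1 [reject]

4 out of 8


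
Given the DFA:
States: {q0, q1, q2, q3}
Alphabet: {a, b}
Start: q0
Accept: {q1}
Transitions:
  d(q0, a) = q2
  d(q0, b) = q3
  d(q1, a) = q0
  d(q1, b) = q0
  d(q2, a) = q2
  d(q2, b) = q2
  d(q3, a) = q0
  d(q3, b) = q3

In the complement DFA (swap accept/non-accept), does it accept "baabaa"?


Trace: q0 -> q3 -> q0 -> q2 -> q2 -> q2 -> q2
Final: q2
Original accept: {q1}
Complement: q2 is not in original accept

Yes, complement accepts (original rejects)


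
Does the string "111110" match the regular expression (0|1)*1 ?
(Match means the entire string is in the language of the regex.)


|string| = 6; first = '1'; last = '0'

No, "111110" does not match (0|1)*1


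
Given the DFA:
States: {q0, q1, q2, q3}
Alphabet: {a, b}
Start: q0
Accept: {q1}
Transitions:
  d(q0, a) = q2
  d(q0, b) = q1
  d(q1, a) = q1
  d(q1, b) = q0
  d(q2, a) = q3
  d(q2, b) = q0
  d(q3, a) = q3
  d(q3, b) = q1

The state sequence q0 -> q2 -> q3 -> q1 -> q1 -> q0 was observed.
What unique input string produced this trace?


Trace back each transition to find the symbol:
  q0 --[a]--> q2
  q2 --[a]--> q3
  q3 --[b]--> q1
  q1 --[a]--> q1
  q1 --[b]--> q0

"aabab"


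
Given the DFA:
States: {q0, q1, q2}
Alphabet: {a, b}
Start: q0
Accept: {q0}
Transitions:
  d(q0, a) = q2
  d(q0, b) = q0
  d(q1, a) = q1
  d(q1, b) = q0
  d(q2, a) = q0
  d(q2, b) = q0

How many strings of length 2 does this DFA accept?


Enumerating all length-2 strings:
  "aa" -> q0 [accept]
  "ab" -> q0 [accept]
  "ba" -> q2 [reject]
  "bb" -> q0 [accept]

3 out of 4


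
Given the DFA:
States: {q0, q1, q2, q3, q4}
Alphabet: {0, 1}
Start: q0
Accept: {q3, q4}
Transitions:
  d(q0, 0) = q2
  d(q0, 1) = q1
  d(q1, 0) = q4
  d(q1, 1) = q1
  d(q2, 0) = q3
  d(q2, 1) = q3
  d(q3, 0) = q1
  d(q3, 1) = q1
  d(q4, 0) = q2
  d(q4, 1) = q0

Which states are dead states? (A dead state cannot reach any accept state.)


Forward reachability from each state:
  q0 -> reaches accept state q3 (live)
  q1 -> reaches accept state q3 (live)
  q2 -> reaches accept state q3 (live)
  q3 -> reaches accept state q3 (live)
  q4 -> reaches accept state q3 (live)

None (all states can reach an accept state)


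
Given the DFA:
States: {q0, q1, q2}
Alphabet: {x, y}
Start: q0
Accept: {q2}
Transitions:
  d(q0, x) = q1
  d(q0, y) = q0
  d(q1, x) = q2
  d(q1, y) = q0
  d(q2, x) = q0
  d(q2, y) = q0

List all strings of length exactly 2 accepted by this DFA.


All strings of length 2: 4 total
Accepted: 1

"xx"


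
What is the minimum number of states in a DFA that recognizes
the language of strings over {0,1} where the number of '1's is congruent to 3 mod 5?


States track (count of '1') mod 5.
Need 5 states: one per remainder 0..4; accept = remainder 3.

5


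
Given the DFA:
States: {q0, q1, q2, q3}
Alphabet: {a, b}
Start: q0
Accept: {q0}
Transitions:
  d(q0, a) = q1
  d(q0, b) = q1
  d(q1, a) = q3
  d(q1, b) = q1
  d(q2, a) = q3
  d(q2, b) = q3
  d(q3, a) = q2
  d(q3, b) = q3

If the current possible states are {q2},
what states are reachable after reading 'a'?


Apply transition on 'a' from each current state:
  d(q2, a) = q3

{q3}


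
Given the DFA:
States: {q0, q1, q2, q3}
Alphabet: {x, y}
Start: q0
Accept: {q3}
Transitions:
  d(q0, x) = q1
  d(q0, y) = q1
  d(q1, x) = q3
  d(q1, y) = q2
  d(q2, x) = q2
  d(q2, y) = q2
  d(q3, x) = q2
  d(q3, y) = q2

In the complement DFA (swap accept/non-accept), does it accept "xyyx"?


Trace: q0 -> q1 -> q2 -> q2 -> q2
Final: q2
Original accept: {q3}
Complement: q2 is not in original accept

Yes, complement accepts (original rejects)


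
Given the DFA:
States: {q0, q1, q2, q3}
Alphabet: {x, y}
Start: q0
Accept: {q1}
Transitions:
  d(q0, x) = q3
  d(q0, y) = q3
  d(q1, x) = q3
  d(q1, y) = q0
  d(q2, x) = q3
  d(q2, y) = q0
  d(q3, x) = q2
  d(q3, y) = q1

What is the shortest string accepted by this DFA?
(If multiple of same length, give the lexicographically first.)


BFS by string length (lex-first path to each state shown):
  len 0: q0<-""
  len 1: q3<-"x"
  len 2: q1<-"xy", q2<-"xx"
Found accept state at length 2.

"xy"


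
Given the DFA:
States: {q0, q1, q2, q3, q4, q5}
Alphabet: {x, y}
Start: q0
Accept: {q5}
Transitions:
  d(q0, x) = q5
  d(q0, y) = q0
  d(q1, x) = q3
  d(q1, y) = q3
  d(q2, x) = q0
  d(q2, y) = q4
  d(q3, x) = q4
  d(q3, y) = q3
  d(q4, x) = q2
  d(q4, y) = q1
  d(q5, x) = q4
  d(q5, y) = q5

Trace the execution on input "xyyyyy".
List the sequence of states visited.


Input: xyyyyy
d(q0, x) = q5
d(q5, y) = q5
d(q5, y) = q5
d(q5, y) = q5
d(q5, y) = q5
d(q5, y) = q5


q0 -> q5 -> q5 -> q5 -> q5 -> q5 -> q5


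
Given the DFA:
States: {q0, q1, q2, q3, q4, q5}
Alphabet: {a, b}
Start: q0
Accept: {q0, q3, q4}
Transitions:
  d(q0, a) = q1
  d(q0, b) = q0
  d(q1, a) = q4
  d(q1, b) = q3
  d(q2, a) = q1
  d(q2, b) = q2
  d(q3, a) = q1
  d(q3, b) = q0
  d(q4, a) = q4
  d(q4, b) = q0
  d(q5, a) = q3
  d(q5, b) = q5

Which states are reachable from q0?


BFS from q0:
  layer 0: {q0}
  layer 1: {q1}
  layer 2: {q3, q4}

{q0, q1, q3, q4}


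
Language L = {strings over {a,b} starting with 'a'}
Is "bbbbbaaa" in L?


first symbol = 'b'

No, "bbbbbaaa" is not in L


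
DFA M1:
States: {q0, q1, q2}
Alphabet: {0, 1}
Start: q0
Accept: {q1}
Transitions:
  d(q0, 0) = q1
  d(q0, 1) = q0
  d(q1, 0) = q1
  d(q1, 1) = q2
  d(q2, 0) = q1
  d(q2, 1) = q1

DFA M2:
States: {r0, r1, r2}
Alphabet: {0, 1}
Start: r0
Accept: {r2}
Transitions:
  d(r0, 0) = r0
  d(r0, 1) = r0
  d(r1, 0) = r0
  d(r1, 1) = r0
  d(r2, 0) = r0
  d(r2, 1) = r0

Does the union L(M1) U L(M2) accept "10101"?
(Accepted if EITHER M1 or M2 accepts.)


M1: final=q2 accepted=False
M2: final=r0 accepted=False

No, union rejects (neither accepts)


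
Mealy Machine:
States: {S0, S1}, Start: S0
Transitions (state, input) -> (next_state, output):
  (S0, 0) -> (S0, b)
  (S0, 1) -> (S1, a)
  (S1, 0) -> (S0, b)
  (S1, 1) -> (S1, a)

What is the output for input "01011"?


Step-by-step:
  (S0, 0) -> (S0, b)
  (S0, 1) -> (S1, a)
  (S1, 0) -> (S0, b)
  (S0, 1) -> (S1, a)
  (S1, 1) -> (S1, a)

"babaa"


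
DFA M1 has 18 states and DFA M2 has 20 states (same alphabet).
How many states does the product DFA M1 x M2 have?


Product construction pairs every M1 state with every M2 state.
18 * 20 = 360

360


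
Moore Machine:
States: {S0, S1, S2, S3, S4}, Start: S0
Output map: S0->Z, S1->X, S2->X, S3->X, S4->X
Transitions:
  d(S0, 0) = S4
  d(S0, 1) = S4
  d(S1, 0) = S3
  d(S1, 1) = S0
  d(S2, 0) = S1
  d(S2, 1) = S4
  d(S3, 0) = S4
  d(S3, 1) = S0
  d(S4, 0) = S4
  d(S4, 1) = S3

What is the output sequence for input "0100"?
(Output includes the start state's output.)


Start: S0 (output Z)
  --0--> S4 (output X)
  --1--> S3 (output X)
  --0--> S4 (output X)
  --0--> S4 (output X)

"ZXXXX"


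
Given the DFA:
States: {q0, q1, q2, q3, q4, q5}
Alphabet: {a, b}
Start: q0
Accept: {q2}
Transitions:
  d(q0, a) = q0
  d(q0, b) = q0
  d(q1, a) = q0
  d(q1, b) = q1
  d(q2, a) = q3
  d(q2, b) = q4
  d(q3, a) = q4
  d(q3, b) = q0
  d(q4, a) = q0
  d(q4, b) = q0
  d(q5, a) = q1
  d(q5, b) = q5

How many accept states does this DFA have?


Accept states listed: {q2}
Counting: q2(1)

1


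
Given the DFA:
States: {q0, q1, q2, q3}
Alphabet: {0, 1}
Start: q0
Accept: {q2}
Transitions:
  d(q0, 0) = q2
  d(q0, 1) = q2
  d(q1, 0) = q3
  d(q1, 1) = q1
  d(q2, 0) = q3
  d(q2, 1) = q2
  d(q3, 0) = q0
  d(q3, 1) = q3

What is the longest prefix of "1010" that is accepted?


Run the DFA, marking each prefix where the state is accepting:
  "" -> q0 [reject]
  "1" -> q2 [accept]
  "10" -> q3 [reject]
  "101" -> q3 [reject]
  "1010" -> q0 [reject]

"1"


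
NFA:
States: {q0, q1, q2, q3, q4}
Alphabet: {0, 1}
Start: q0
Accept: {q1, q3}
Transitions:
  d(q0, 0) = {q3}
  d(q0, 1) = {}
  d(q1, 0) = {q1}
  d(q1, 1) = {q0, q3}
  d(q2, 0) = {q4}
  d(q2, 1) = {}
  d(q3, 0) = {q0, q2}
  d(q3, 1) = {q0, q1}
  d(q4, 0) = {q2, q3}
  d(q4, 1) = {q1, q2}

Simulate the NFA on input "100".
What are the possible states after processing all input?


Start: {q0}
  --1--> {}
  --0--> {}
  --0--> {}

{} (empty set, no valid transitions)


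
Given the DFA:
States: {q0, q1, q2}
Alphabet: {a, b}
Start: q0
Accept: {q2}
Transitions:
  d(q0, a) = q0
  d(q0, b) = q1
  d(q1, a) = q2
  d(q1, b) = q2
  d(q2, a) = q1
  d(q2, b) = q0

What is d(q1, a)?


Looking up transition d(q1, a)

q2


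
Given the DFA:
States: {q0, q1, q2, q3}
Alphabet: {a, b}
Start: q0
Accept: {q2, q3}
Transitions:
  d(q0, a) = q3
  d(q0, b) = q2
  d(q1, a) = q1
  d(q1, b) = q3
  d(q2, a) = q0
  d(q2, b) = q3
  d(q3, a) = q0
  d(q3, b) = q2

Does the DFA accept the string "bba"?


Trace: q0 -> q2 -> q3 -> q0
Final state: q0
Accept states: {q2, q3}

No, rejected (final state q0 is not an accept state)


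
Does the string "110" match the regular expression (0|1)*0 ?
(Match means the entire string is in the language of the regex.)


|string| = 3; first = '1'; last = '0'

Yes, "110" matches (0|1)*0


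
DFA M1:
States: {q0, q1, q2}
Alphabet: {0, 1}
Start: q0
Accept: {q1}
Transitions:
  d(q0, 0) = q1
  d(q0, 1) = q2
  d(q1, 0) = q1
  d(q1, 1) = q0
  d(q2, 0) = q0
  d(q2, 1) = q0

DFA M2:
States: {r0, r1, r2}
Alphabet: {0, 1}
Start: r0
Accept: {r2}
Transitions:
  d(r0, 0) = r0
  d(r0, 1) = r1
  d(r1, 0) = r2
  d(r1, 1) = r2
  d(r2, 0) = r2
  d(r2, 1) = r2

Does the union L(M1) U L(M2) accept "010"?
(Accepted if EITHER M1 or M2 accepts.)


M1: final=q1 accepted=True
M2: final=r2 accepted=True

Yes, union accepts


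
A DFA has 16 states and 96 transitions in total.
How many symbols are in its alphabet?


Each state has exactly one transition per symbol.
|alphabet| = transitions / states = 96 / 16 = 6

6


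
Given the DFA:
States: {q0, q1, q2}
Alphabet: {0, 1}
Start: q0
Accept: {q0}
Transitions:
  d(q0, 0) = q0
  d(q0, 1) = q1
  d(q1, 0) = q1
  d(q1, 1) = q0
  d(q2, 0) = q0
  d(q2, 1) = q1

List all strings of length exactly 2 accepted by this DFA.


All strings of length 2: 4 total
Accepted: 2

"00", "11"


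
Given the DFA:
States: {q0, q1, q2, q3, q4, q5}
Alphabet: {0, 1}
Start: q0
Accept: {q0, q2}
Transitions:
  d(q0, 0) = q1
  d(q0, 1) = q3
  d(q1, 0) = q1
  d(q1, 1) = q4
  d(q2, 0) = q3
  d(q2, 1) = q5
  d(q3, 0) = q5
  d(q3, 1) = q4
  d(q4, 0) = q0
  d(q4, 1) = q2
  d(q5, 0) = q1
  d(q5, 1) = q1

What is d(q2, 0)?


Looking up transition d(q2, 0)

q3


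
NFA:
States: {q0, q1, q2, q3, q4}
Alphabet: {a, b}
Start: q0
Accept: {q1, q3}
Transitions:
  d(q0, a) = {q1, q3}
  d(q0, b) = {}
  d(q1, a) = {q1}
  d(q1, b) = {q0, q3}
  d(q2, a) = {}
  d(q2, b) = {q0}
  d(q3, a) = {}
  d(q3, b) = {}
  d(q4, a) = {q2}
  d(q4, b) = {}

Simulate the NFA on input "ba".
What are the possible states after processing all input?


Start: {q0}
  --b--> {}
  --a--> {}

{} (empty set, no valid transitions)


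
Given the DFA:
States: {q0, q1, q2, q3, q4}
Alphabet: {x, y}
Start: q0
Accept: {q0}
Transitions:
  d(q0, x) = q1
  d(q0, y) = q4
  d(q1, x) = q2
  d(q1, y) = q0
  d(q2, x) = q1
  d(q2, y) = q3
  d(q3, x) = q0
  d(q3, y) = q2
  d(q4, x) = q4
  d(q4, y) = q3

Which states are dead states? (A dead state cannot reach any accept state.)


Forward reachability from each state:
  q0 -> reaches accept state q0 (live)
  q1 -> reaches accept state q0 (live)
  q2 -> reaches accept state q0 (live)
  q3 -> reaches accept state q0 (live)
  q4 -> reaches accept state q0 (live)

None (all states can reach an accept state)


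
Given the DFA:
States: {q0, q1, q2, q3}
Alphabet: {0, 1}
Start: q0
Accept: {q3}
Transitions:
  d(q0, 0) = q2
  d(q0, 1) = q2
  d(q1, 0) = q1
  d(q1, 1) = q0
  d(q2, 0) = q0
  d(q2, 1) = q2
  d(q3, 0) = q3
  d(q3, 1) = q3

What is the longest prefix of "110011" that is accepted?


Run the DFA, marking each prefix where the state is accepting:
  "" -> q0 [reject]
  "1" -> q2 [reject]
  "11" -> q2 [reject]
  "110" -> q0 [reject]
  "1100" -> q2 [reject]
  "11001" -> q2 [reject]
  "110011" -> q2 [reject]

No prefix is accepted


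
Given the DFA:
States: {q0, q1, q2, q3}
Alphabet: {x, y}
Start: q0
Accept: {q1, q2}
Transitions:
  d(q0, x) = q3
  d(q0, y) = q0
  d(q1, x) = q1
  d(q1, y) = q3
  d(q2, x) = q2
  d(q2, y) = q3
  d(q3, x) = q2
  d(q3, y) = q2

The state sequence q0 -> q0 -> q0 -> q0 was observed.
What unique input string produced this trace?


Trace back each transition to find the symbol:
  q0 --[y]--> q0
  q0 --[y]--> q0
  q0 --[y]--> q0

"yyy"


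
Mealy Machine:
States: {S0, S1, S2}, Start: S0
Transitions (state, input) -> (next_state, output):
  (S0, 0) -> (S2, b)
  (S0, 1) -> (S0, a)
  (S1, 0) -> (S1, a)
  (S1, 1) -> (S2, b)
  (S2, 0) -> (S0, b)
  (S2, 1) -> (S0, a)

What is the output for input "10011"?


Step-by-step:
  (S0, 1) -> (S0, a)
  (S0, 0) -> (S2, b)
  (S2, 0) -> (S0, b)
  (S0, 1) -> (S0, a)
  (S0, 1) -> (S0, a)

"abbaa"


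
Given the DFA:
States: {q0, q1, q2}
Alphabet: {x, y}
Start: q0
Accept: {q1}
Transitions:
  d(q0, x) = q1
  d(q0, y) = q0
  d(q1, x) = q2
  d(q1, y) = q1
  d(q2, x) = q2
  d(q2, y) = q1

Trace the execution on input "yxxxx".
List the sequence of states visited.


Input: yxxxx
d(q0, y) = q0
d(q0, x) = q1
d(q1, x) = q2
d(q2, x) = q2
d(q2, x) = q2


q0 -> q0 -> q1 -> q2 -> q2 -> q2


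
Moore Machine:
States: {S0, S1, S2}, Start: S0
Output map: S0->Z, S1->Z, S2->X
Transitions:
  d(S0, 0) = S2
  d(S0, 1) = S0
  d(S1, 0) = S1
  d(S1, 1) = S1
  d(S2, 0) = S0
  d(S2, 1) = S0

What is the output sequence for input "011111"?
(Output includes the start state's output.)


Start: S0 (output Z)
  --0--> S2 (output X)
  --1--> S0 (output Z)
  --1--> S0 (output Z)
  --1--> S0 (output Z)
  --1--> S0 (output Z)
  --1--> S0 (output Z)

"ZXZZZZZ"


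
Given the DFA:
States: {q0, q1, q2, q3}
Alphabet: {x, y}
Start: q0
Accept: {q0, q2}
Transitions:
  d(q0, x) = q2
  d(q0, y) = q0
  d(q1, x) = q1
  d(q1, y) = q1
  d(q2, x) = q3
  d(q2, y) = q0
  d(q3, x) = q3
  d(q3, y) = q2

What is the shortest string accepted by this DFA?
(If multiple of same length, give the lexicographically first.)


BFS by string length (lex-first path to each state shown):
  len 0: q0<-""
Found accept state at length 0.

"" (empty string)


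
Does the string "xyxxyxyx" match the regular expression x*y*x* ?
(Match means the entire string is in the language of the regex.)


|string| = 8; first = 'x'; last = 'x'

No, "xyxxyxyx" does not match x*y*x*


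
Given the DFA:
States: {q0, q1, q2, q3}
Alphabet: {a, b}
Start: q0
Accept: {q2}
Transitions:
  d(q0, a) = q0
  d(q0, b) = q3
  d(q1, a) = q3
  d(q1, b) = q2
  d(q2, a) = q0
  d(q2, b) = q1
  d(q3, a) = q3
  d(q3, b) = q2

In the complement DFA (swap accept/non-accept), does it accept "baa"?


Trace: q0 -> q3 -> q3 -> q3
Final: q3
Original accept: {q2}
Complement: q3 is not in original accept

Yes, complement accepts (original rejects)


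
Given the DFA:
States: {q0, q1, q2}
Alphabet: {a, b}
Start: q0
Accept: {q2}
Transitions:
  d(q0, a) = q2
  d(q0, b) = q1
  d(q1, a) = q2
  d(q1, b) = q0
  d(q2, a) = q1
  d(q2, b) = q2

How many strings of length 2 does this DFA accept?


Enumerating all length-2 strings:
  "aa" -> q1 [reject]
  "ab" -> q2 [accept]
  "ba" -> q2 [accept]
  "bb" -> q0 [reject]

2 out of 4


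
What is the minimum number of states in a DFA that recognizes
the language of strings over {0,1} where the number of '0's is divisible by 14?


States track (count of '0') mod 14.
Need 14 states: one per remainder 0..13; accept = remainder 0.

14


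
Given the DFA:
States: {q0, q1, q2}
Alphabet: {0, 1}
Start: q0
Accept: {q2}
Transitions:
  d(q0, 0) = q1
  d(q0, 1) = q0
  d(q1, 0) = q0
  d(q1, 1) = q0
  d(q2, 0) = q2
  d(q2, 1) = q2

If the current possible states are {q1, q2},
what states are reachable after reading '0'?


Apply transition on '0' from each current state:
  d(q1, 0) = q0
  d(q2, 0) = q2

{q0, q2}


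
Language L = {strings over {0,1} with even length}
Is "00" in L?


length = 2; 2 mod 2 = 0

Yes, "00" is in L


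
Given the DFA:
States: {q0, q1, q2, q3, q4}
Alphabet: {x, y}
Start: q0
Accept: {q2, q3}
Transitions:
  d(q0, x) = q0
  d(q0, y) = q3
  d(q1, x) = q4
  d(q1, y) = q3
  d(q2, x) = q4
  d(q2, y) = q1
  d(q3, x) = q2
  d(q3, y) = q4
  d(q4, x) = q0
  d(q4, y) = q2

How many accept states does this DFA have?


Accept states listed: {q2, q3}
Counting: q2(1) q3(2)

2


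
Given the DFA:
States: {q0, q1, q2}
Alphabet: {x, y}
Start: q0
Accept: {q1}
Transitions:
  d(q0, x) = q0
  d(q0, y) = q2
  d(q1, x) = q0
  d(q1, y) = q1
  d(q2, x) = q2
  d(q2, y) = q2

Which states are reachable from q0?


BFS from q0:
  layer 0: {q0}
  layer 1: {q2}

{q0, q2}


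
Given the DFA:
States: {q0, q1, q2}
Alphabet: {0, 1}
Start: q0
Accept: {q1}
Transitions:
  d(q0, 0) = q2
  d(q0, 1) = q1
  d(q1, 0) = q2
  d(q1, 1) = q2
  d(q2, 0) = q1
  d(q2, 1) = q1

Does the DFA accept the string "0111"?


Trace: q0 -> q2 -> q1 -> q2 -> q1
Final state: q1
Accept states: {q1}

Yes, accepted (final state q1 is an accept state)


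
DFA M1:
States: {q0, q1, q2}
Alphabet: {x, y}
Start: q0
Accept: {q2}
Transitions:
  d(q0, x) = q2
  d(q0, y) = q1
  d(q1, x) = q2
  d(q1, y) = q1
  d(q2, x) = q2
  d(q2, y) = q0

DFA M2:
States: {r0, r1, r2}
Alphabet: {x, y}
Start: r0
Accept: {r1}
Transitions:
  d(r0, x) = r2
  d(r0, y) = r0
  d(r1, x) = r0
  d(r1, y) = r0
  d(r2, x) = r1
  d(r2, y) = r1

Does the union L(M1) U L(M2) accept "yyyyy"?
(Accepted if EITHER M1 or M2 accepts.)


M1: final=q1 accepted=False
M2: final=r0 accepted=False

No, union rejects (neither accepts)


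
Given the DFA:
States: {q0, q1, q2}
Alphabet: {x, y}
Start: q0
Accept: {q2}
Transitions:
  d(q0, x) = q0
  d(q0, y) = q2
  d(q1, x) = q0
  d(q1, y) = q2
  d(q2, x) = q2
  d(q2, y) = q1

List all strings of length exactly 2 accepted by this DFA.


All strings of length 2: 4 total
Accepted: 2

"xy", "yx"


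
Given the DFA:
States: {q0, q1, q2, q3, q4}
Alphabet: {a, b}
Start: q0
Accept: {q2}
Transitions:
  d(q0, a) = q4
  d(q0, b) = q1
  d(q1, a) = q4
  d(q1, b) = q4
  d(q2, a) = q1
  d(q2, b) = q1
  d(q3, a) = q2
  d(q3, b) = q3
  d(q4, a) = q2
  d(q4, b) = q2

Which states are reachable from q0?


BFS from q0:
  layer 0: {q0}
  layer 1: {q1, q4}
  layer 2: {q2}

{q0, q1, q2, q4}


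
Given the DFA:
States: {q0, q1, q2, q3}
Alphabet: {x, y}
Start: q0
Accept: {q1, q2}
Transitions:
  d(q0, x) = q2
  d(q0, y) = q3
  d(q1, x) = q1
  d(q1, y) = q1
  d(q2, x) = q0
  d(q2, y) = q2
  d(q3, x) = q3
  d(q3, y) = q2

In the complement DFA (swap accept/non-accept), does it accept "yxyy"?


Trace: q0 -> q3 -> q3 -> q2 -> q2
Final: q2
Original accept: {q1, q2}
Complement: q2 is in original accept

No, complement rejects (original accepts)


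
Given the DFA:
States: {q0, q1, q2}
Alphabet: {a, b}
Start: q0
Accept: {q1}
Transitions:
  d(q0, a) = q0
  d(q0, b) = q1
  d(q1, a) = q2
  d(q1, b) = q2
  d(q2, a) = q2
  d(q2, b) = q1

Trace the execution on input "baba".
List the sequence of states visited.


Input: baba
d(q0, b) = q1
d(q1, a) = q2
d(q2, b) = q1
d(q1, a) = q2


q0 -> q1 -> q2 -> q1 -> q2


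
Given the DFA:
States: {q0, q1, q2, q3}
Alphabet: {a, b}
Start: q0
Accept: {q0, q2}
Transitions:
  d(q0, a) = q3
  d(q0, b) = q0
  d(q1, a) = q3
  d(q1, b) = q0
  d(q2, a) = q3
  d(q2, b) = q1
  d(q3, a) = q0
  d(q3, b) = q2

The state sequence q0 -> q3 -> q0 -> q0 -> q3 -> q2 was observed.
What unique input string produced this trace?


Trace back each transition to find the symbol:
  q0 --[a]--> q3
  q3 --[a]--> q0
  q0 --[b]--> q0
  q0 --[a]--> q3
  q3 --[b]--> q2

"aabab"


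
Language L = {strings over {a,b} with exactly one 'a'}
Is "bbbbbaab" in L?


count('a') = 2

No, "bbbbbaab" is not in L


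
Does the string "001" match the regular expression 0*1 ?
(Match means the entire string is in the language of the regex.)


|string| = 3; first = '0'; last = '1'

Yes, "001" matches 0*1


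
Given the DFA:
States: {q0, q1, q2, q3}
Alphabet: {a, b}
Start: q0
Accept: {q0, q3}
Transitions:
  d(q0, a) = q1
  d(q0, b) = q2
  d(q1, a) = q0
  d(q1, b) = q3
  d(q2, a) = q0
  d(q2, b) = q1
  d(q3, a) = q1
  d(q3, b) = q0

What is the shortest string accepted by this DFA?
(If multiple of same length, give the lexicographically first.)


BFS by string length (lex-first path to each state shown):
  len 0: q0<-""
Found accept state at length 0.

"" (empty string)


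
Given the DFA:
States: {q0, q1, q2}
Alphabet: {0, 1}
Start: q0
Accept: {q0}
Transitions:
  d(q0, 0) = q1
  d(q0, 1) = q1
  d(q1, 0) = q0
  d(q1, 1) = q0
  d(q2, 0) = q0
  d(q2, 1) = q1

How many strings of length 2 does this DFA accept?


Enumerating all length-2 strings:
  "00" -> q0 [accept]
  "01" -> q0 [accept]
  "10" -> q0 [accept]
  "11" -> q0 [accept]

4 out of 4


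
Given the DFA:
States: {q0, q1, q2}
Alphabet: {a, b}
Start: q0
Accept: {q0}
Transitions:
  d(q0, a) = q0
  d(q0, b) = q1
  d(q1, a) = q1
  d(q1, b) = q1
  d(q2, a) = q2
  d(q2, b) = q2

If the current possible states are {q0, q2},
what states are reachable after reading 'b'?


Apply transition on 'b' from each current state:
  d(q0, b) = q1
  d(q2, b) = q2

{q1, q2}


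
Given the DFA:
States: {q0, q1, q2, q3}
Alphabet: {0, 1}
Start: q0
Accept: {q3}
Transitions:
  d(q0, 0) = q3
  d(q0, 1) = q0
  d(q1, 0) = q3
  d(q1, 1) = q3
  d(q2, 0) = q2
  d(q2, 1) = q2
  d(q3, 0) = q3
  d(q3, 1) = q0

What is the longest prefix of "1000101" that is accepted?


Run the DFA, marking each prefix where the state is accepting:
  "" -> q0 [reject]
  "1" -> q0 [reject]
  "10" -> q3 [accept]
  "100" -> q3 [accept]
  "1000" -> q3 [accept]
  "10001" -> q0 [reject]
  "100010" -> q3 [accept]
  "1000101" -> q0 [reject]

"100010"


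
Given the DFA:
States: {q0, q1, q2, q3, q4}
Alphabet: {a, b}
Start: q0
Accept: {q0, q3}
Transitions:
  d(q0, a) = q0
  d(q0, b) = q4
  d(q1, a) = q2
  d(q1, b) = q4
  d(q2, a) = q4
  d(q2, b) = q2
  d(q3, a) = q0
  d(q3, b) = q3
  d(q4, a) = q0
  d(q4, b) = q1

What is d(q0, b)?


Looking up transition d(q0, b)

q4


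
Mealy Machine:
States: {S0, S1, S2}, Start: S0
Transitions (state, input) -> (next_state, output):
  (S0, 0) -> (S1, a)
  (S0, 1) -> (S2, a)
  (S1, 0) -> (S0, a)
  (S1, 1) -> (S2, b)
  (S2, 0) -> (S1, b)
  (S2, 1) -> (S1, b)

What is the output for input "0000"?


Step-by-step:
  (S0, 0) -> (S1, a)
  (S1, 0) -> (S0, a)
  (S0, 0) -> (S1, a)
  (S1, 0) -> (S0, a)

"aaaa"


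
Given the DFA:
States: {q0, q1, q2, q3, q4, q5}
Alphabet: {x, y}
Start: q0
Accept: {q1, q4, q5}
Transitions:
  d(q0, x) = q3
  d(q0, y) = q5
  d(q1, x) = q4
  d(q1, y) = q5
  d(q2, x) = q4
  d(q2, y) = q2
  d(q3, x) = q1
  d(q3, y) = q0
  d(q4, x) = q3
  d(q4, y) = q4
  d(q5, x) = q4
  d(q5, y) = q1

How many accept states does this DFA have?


Accept states listed: {q1, q4, q5}
Counting: q1(1) q4(2) q5(3)

3


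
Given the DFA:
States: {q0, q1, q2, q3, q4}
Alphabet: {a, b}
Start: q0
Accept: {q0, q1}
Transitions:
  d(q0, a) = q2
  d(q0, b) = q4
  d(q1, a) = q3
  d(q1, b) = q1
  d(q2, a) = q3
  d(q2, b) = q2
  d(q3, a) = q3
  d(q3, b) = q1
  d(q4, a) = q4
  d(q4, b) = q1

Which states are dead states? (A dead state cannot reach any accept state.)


Forward reachability from each state:
  q0 -> reaches accept state q0 (live)
  q1 -> reaches accept state q1 (live)
  q2 -> reaches accept state q1 (live)
  q3 -> reaches accept state q1 (live)
  q4 -> reaches accept state q1 (live)

None (all states can reach an accept state)


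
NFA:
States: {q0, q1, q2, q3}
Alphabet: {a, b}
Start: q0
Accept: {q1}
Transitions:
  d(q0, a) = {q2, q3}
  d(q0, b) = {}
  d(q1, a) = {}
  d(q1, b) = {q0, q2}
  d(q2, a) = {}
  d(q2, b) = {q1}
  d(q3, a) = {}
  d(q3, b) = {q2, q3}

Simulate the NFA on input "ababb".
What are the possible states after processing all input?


Start: {q0}
  --a--> {q2, q3}
  --b--> {q1, q2, q3}
  --a--> {}
  --b--> {}
  --b--> {}

{} (empty set, no valid transitions)


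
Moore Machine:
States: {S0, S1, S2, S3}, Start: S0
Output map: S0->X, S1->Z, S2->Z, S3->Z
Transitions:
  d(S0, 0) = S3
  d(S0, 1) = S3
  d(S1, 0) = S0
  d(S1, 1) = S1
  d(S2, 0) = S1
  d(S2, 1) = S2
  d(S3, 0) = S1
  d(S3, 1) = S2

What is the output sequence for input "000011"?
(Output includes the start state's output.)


Start: S0 (output X)
  --0--> S3 (output Z)
  --0--> S1 (output Z)
  --0--> S0 (output X)
  --0--> S3 (output Z)
  --1--> S2 (output Z)
  --1--> S2 (output Z)

"XZZXZZZ"


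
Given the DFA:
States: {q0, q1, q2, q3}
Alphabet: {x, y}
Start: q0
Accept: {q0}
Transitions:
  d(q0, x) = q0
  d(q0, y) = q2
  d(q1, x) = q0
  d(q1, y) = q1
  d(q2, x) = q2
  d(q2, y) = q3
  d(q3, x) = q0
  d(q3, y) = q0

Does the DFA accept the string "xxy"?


Trace: q0 -> q0 -> q0 -> q2
Final state: q2
Accept states: {q0}

No, rejected (final state q2 is not an accept state)


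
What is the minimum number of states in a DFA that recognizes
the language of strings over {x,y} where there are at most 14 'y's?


States: count = 0, 1, ..., 14 (all accepting; 15 states), plus a dead state for count > 14.
Total: 15 + 1 = 16.

16


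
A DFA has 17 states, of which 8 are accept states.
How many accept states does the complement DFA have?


Complement swaps accept and non-accept states.
17 - 8 = 9

9


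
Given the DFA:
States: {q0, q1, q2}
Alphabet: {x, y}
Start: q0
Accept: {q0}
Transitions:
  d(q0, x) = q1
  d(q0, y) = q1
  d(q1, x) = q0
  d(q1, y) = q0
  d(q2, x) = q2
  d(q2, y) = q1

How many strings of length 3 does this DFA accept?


Enumerating all length-3 strings:
  "xxx" -> q1 [reject]
  "xxy" -> q1 [reject]
  "xyx" -> q1 [reject]
  "xyy" -> q1 [reject]
  "yxx" -> q1 [reject]
  "yxy" -> q1 [reject]
  "yyx" -> q1 [reject]
  "yyy" -> q1 [reject]

0 out of 8


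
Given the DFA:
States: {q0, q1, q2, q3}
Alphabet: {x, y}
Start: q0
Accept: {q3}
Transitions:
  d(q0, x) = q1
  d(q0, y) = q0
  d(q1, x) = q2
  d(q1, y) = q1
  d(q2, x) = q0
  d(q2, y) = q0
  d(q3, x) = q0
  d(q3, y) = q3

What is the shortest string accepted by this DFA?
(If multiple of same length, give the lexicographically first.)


BFS by string length (lex-first path to each state shown):
  len 0: q0<-""
  len 1: q0<-"y", q1<-"x"
  len 2: q0<-"yy", q1<-"xy", q2<-"xx"
  len 3: q0<-"xxx", q1<-"xyy", q2<-"xyx"
  len 4: q0<-"xxxy", q1<-"xxxx", q2<-"xyyx"
  len 5: q0<-"xxxyy", q1<-"xxxxy", q2<-"xxxxx"
  len 6: q0<-"xxxxxx", q1<-"xxxxyy", q2<-"xxxxyx"
  len 7: q0<-"xxxxxxy", q1<-"xxxxxxx", q2<-"xxxxyyx"
  len 8: q0<-"xxxxxxyy", q1<-"xxxxxxxy", q2<-"xxxxxxxx"

No string accepted (empty language)


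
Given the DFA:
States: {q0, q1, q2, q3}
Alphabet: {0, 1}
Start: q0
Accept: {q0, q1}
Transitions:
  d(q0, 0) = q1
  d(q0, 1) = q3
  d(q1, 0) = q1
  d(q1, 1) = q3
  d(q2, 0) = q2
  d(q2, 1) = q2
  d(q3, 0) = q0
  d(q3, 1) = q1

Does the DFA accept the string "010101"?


Trace: q0 -> q1 -> q3 -> q0 -> q3 -> q0 -> q3
Final state: q3
Accept states: {q0, q1}

No, rejected (final state q3 is not an accept state)


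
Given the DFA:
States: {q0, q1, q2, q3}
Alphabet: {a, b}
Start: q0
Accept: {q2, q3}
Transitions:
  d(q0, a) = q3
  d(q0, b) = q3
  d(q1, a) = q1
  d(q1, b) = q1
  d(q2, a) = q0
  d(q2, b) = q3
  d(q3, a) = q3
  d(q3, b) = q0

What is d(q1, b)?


Looking up transition d(q1, b)

q1


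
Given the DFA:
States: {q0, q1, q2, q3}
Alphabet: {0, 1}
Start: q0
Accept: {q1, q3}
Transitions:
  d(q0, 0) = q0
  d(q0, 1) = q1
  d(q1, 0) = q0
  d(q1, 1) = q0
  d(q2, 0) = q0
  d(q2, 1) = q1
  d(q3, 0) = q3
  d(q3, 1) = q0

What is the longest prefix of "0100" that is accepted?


Run the DFA, marking each prefix where the state is accepting:
  "" -> q0 [reject]
  "0" -> q0 [reject]
  "01" -> q1 [accept]
  "010" -> q0 [reject]
  "0100" -> q0 [reject]

"01"


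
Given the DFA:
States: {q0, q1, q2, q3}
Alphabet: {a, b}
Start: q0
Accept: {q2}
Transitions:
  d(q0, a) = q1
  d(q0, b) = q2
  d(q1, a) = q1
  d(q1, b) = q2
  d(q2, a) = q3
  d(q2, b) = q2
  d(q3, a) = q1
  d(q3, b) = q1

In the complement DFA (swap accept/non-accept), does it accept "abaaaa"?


Trace: q0 -> q1 -> q2 -> q3 -> q1 -> q1 -> q1
Final: q1
Original accept: {q2}
Complement: q1 is not in original accept

Yes, complement accepts (original rejects)


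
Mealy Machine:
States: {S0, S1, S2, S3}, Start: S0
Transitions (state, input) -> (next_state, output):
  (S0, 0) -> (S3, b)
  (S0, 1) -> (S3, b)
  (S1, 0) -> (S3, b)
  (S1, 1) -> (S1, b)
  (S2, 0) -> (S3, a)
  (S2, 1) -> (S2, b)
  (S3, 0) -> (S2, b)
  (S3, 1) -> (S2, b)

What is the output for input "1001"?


Step-by-step:
  (S0, 1) -> (S3, b)
  (S3, 0) -> (S2, b)
  (S2, 0) -> (S3, a)
  (S3, 1) -> (S2, b)

"bbab"


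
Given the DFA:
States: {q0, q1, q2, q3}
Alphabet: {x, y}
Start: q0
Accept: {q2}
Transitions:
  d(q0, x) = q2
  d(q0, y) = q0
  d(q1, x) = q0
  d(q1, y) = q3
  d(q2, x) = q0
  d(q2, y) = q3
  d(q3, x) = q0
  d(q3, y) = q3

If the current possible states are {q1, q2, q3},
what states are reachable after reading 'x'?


Apply transition on 'x' from each current state:
  d(q1, x) = q0
  d(q2, x) = q0
  d(q3, x) = q0

{q0}


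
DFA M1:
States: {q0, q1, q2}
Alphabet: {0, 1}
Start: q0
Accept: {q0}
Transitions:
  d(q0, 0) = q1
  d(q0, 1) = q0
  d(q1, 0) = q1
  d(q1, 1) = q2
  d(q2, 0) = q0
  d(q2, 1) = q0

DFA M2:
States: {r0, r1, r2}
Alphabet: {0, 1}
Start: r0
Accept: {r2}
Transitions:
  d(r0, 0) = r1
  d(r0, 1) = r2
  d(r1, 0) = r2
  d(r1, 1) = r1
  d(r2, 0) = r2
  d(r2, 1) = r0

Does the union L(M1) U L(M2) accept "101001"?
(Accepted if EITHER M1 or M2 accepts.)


M1: final=q2 accepted=False
M2: final=r0 accepted=False

No, union rejects (neither accepts)


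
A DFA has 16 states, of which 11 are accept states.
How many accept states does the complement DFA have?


Complement swaps accept and non-accept states.
16 - 11 = 5

5


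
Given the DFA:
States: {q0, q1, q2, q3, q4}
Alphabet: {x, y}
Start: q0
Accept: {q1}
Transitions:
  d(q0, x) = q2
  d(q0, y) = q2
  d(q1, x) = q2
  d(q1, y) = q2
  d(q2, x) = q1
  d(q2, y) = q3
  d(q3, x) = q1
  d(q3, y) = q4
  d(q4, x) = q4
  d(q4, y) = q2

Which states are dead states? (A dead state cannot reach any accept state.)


Forward reachability from each state:
  q0 -> reaches accept state q1 (live)
  q1 -> reaches accept state q1 (live)
  q2 -> reaches accept state q1 (live)
  q3 -> reaches accept state q1 (live)
  q4 -> reaches accept state q1 (live)

None (all states can reach an accept state)


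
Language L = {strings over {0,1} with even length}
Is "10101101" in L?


length = 8; 8 mod 2 = 0

Yes, "10101101" is in L


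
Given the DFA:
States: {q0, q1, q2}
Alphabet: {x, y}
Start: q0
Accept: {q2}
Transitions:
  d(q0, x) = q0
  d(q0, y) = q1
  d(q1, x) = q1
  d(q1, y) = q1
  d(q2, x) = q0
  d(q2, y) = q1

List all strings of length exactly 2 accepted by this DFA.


All strings of length 2: 4 total
Accepted: 0

None


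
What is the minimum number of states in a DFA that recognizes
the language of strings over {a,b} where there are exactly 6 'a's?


States: count = 0, 1, ..., 6 (that's 7 states), plus a dead state for count > 6.
Total: 7 + 1 = 8. Accept = count-6 state.

8


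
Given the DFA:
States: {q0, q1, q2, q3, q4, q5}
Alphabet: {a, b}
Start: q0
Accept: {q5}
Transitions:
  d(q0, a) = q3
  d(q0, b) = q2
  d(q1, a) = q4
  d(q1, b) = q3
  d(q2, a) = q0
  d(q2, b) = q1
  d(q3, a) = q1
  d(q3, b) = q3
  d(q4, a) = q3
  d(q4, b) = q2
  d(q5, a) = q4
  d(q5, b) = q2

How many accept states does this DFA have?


Accept states listed: {q5}
Counting: q5(1)

1


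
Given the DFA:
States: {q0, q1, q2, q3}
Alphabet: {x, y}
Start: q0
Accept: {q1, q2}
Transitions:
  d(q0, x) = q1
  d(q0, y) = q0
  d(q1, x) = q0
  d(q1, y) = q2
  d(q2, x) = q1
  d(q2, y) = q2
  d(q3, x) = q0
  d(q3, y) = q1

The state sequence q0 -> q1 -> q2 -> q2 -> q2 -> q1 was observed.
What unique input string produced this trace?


Trace back each transition to find the symbol:
  q0 --[x]--> q1
  q1 --[y]--> q2
  q2 --[y]--> q2
  q2 --[y]--> q2
  q2 --[x]--> q1

"xyyyx"


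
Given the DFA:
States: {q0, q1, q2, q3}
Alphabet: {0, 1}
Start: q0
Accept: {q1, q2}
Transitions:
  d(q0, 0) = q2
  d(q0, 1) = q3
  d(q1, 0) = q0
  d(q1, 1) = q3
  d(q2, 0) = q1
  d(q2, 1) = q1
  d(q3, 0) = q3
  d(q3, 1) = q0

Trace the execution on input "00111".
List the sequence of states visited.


Input: 00111
d(q0, 0) = q2
d(q2, 0) = q1
d(q1, 1) = q3
d(q3, 1) = q0
d(q0, 1) = q3


q0 -> q2 -> q1 -> q3 -> q0 -> q3


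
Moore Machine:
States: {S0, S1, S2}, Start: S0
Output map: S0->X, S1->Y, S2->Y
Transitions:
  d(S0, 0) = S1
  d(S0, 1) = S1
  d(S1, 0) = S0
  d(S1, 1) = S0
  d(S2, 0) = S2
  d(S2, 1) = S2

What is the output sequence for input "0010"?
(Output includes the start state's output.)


Start: S0 (output X)
  --0--> S1 (output Y)
  --0--> S0 (output X)
  --1--> S1 (output Y)
  --0--> S0 (output X)

"XYXYX"


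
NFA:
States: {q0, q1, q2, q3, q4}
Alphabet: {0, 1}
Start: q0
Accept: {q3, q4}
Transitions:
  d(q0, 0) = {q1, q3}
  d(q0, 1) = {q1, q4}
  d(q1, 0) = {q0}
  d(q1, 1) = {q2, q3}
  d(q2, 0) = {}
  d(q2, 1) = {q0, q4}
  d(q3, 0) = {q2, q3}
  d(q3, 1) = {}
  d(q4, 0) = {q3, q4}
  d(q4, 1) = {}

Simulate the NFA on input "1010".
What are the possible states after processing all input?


Start: {q0}
  --1--> {q1, q4}
  --0--> {q0, q3, q4}
  --1--> {q1, q4}
  --0--> {q0, q3, q4}

{q0, q3, q4}


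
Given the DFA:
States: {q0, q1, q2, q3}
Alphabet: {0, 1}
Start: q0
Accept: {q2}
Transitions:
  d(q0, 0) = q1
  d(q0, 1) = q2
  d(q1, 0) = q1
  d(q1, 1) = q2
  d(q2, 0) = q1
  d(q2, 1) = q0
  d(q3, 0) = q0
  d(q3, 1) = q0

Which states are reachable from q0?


BFS from q0:
  layer 0: {q0}
  layer 1: {q1, q2}

{q0, q1, q2}


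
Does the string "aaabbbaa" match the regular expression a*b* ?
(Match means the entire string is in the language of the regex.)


|string| = 8; first = 'a'; last = 'a'

No, "aaabbbaa" does not match a*b*


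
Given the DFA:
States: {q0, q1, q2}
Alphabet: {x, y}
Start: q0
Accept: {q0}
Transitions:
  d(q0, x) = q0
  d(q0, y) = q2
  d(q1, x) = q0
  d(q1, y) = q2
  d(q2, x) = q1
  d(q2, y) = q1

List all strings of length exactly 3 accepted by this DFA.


All strings of length 3: 8 total
Accepted: 3

"xxx", "yxx", "yyx"


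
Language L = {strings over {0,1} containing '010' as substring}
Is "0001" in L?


'010' does not occur

No, "0001" is not in L


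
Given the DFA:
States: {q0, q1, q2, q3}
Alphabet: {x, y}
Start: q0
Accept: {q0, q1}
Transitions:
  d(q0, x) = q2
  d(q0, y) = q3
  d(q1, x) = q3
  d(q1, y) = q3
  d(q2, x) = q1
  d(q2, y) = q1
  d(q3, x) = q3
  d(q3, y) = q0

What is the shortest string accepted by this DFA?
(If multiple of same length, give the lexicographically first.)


BFS by string length (lex-first path to each state shown):
  len 0: q0<-""
Found accept state at length 0.

"" (empty string)


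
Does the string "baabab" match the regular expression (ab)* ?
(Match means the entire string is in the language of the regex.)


|string| = 6; first = 'b'; last = 'b'

No, "baabab" does not match (ab)*


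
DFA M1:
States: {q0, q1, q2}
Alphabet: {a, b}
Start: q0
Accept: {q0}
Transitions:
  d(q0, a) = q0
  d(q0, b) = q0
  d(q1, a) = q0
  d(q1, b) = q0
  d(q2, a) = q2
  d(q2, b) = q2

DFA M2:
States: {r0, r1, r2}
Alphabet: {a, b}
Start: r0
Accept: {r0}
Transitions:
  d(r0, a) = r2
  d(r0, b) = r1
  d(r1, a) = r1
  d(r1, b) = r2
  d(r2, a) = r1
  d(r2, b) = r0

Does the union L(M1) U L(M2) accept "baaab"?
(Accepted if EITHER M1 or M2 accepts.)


M1: final=q0 accepted=True
M2: final=r2 accepted=False

Yes, union accepts


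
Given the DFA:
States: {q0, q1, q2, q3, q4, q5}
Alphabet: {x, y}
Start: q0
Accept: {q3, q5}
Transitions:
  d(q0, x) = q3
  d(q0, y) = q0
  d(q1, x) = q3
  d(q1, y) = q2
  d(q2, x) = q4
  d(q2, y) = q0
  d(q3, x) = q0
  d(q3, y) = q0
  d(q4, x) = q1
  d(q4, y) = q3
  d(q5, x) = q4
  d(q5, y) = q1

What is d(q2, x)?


Looking up transition d(q2, x)

q4
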